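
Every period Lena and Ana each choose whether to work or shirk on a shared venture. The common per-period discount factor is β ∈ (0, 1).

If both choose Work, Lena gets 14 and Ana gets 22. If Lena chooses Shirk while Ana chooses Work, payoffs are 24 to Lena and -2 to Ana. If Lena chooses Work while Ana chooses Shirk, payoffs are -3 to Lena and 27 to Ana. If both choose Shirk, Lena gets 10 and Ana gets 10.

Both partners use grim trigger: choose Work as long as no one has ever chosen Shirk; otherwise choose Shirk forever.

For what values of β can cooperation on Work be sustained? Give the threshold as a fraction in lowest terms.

Lena's threshold: (24−14)/(24−10) = 5/7.
Ana's threshold: (27−22)/(27−10) = 5/17.
5/7 > 5/17, so Lena binds and β* = 5/7.

5/7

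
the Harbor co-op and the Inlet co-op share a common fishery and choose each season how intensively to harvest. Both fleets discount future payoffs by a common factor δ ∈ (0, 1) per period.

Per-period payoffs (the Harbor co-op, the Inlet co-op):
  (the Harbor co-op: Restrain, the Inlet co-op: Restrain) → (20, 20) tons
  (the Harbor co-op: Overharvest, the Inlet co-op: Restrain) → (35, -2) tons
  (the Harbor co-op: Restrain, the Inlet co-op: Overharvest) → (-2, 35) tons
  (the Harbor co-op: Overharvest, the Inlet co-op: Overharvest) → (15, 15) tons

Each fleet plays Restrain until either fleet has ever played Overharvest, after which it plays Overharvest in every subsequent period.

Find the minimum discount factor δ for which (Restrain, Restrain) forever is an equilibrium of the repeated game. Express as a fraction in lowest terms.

Cooperation forever yields 20 each period: 20/(1−δ).
Deviating yields 35 once, then 15 forever: 35 + 15δ/(1−δ).
No profitable deviation requires 20/(1−δ) ≥ 35 + 15δ/(1−δ).
Multiplying by (1−δ): 20 ≥ 35(1−δ) + 15δ = 35 − 20δ.
So 20δ ≥ 15, i.e. δ ≥ 15/20 = 3/4.

3/4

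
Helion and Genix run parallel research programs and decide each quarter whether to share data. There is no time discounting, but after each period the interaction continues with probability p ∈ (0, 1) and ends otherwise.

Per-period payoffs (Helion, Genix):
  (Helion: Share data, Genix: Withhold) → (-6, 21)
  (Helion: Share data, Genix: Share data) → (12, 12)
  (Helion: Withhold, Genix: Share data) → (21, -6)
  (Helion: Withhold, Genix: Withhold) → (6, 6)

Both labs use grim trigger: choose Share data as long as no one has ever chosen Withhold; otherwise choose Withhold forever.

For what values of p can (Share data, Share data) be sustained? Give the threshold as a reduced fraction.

With no time discounting, the continuation probability p plays the role of the discount factor.
Grim-trigger IC: 12/(1−p) ≥ 21 + 6p/(1−p) ⇒ p ≥ (21−12)/(21−6) = 3/5.

3/5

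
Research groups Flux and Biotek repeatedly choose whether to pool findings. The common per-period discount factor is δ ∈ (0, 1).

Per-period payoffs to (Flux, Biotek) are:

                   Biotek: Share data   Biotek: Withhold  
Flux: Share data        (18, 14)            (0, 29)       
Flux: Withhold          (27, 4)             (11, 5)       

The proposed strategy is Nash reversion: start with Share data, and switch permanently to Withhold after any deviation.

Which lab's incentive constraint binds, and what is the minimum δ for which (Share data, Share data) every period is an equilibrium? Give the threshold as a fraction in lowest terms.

Biotek; δ ≥ 5/8

For Flux: deviation gain 27−18 = 9, per-period punishment loss 18−11 = 7. IC gives δ ≥ 9/16.
For Biotek: gain 15, loss 9 per period, so δ ≥ 15/24 = 5/8.
The tighter constraint is Biotek's, so cooperation needs δ ≥ 5/8.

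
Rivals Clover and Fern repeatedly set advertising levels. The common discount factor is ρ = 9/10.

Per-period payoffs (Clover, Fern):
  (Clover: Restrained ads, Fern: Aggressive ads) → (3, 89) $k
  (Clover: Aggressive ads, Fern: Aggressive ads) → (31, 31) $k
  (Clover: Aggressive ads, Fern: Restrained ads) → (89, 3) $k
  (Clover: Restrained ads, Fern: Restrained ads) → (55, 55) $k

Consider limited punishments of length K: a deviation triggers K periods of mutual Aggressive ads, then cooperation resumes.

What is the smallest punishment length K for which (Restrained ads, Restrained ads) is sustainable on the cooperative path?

2

No profitable deviation requires (55−31)(ρ+…+ρ^K) ≥ 89−55, i.e. ρ+…+ρ^K ≥ 17/12 ≈ 1.4167.
With ρ = 9/10, the partial sums are K=1: 0.9000, K=2: 1.7100.
K = 2 is the first length at which the sum reaches 1.4167.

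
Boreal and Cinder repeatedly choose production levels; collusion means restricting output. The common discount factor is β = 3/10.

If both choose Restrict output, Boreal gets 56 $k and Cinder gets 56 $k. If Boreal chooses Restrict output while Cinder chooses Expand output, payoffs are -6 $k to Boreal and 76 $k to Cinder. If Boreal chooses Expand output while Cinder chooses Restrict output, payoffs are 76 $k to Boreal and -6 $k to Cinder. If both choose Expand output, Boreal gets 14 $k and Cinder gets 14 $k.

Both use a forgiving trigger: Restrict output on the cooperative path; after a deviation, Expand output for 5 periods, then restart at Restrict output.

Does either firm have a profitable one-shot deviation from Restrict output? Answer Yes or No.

A one-shot deviation gives 76 now, then 14 for 5 periods, then back to 56.
Gain from deviating: (76−56) today; loss: (56−14) in each of the next 5 periods.
No-deviation condition: (56−14)(β+…+β^5) ≥ 76−56, i.e. β+…+β^5 ≥ 10/21.
At β = 3/10: β+…+β^5 = 0.4275 < 0.4762.
So cooperation is not sustainable.

Yes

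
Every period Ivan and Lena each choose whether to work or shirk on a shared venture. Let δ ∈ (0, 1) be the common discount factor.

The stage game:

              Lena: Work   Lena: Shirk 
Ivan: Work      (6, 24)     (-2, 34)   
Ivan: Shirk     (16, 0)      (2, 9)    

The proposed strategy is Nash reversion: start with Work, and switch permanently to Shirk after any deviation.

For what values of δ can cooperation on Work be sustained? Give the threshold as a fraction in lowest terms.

5/7

Ivan: cooperation gives 6 each period; deviation gives 16 once then 2 forever.
  6/(1−δ) ≥ 16 + 2δ/(1−δ) ⇒ δ ≥ 10/14 = 5/7.
Lena: cooperation gives 24 each period; deviation gives 34 once then 9 forever.
  δ ≥ 10/25 = 2/5.
Both must hold, so the binding constraint is Ivan's: δ ≥ 5/7.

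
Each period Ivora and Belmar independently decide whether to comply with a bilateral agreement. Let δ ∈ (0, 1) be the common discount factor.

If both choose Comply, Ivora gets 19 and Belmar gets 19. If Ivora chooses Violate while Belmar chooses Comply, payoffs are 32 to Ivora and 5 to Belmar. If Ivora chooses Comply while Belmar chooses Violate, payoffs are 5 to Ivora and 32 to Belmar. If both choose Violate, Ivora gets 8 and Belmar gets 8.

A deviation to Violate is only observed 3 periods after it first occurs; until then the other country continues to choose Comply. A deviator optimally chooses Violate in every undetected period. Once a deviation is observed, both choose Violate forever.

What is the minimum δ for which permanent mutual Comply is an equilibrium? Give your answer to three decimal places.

0.815

A deviator earns 32 for 3 periods, then 8 forever; cooperating earns 19 forever. Multiplying the IC by (1−δ):
19 ≥ 32(1−δ^3) + 8δ^3, so 24·δ^3 ≥ 13 and δ^3 ≥ 13/24.
δ ≥ (13/24)^(1/3) ≈ 0.815.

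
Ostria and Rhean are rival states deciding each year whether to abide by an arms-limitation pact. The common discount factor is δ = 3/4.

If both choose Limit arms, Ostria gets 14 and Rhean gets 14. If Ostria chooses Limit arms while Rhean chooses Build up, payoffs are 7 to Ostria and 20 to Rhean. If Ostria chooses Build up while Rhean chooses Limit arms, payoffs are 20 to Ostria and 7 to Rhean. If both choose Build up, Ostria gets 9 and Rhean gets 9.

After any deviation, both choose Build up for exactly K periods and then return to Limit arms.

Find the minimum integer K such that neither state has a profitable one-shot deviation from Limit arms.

IC: δ(1−δ^K)/(1−δ) ≥ (20−14)/(14−9) = 6/5.
With δ = 3/4: need 1 − δ^K ≥ 6/5·(1−3/4)/(3/4), i.e. δ^K ≤ 0.6000.
Since (3/4)^1 = 0.7500 and (3/4)^2 = 0.5625, the smallest such K is 2.

2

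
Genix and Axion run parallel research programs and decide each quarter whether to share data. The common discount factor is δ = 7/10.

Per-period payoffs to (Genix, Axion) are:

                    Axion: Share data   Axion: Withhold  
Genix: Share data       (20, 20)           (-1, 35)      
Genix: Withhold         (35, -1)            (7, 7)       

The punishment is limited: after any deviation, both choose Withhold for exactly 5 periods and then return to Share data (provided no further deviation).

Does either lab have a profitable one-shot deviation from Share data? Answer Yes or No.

A one-shot deviation gives 35 now, then 7 for 5 periods, then back to 20.
Gain from deviating: (35−20) today; loss: (20−7) in each of the next 5 periods.
No-deviation condition: (20−7)(δ+…+δ^5) ≥ 35−20, i.e. δ+…+δ^5 ≥ 15/13.
At δ = 7/10: δ+…+δ^5 = 1.9412 ≥ 1.1538.
So cooperation is sustainable.

No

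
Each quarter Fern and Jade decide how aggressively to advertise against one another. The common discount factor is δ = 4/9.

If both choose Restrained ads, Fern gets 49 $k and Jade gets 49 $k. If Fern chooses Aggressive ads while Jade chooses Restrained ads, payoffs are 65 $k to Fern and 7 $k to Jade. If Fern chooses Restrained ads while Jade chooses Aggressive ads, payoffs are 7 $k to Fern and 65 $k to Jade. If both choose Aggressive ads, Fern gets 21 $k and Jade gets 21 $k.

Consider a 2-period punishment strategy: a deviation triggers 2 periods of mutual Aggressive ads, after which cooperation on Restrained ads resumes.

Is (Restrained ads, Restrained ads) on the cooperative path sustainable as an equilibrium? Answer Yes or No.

Comparing payoff streams over the 3 periods until play realigns: cooperate → 49(1+δ+…+δ^2); deviate → 65 + 21(δ+…+δ^2).
Cooperation is sustained iff (49−21)(δ+…+δ^2) ≥ 65−49.
δ+…+δ^2 = 4/9·(1−(4/9)^2)/(1−4/9) = 0.6420, and (65−49)/(49−21) = 0.5714.
0.6420 ≥ 0.5714, so cooperation is sustainable.

Yes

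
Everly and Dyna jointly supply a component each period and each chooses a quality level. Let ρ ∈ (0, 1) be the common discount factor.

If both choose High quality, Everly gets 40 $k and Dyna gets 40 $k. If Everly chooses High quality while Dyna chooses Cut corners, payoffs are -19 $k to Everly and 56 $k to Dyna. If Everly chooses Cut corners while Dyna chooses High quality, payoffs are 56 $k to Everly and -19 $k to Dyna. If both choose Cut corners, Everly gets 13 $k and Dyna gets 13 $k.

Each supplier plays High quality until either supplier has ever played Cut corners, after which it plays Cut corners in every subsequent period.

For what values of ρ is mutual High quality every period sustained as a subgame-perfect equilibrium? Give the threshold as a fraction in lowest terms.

16/43

40/(1−ρ) ≥ 56 + 13ρ/(1−ρ)
40 ≥ 56 − 43ρ
ρ ≥ 16/43.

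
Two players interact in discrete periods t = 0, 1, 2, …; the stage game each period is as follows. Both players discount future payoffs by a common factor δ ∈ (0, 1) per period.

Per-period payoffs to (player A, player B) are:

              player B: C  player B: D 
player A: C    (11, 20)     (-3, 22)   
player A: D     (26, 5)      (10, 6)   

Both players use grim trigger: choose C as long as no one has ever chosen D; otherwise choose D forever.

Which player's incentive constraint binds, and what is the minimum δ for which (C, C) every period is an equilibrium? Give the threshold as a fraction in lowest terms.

player A: cooperation gives 11 each period; deviation gives 26 once then 10 forever.
  11/(1−δ) ≥ 26 + 10δ/(1−δ) ⇒ δ ≥ 15/16.
player B: cooperation gives 20 each period; deviation gives 22 once then 6 forever.
  δ ≥ 2/16 = 1/8.
Both must hold, so the binding constraint is player A's: δ ≥ 15/16.

player A; δ ≥ 15/16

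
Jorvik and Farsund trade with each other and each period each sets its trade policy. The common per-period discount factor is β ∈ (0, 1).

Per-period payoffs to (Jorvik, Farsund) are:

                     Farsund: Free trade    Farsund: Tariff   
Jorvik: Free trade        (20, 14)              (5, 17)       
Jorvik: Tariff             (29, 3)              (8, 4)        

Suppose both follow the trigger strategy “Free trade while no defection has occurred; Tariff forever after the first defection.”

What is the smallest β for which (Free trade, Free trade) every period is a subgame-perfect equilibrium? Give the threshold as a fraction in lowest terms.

Jorvik's threshold: (29−20)/(29−8) = 3/7.
Farsund's threshold: (17−14)/(17−4) = 3/13.
3/7 > 3/13, so Jorvik binds and β* = 3/7.

3/7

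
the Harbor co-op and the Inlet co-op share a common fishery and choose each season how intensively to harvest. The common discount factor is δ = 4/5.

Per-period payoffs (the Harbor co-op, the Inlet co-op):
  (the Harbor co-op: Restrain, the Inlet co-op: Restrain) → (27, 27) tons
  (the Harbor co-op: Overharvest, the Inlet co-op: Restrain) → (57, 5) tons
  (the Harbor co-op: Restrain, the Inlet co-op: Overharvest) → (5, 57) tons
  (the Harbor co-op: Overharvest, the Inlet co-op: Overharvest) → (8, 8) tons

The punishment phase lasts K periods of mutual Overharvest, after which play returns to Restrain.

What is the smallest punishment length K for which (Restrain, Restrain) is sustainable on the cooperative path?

3

No profitable deviation requires (27−8)(δ+…+δ^K) ≥ 57−27, i.e. δ+…+δ^K ≥ 30/19 ≈ 1.5789.
With δ = 4/5, the partial sums are K=1: 0.8000, K=2: 1.4400, K=3: 1.9520.
K = 3 is the first length at which the sum reaches 1.5789.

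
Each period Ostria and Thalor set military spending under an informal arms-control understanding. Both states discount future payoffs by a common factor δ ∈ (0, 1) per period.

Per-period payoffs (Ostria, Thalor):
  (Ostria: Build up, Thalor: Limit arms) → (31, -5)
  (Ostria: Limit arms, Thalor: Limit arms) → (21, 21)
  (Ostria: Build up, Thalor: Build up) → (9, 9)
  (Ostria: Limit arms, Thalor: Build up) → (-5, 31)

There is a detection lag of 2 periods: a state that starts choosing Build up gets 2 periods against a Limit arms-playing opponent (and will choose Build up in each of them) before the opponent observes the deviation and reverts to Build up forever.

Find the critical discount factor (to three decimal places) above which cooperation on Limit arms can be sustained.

A deviator earns 31 for 2 periods, then 9 forever; cooperating earns 21 forever. Multiplying the IC by (1−δ):
21 ≥ 31(1−δ^2) + 9δ^2, so 22·δ^2 ≥ 10 and δ^2 ≥ 5/11.
δ ≥ (5/11)^(1/2) ≈ 0.674.

0.674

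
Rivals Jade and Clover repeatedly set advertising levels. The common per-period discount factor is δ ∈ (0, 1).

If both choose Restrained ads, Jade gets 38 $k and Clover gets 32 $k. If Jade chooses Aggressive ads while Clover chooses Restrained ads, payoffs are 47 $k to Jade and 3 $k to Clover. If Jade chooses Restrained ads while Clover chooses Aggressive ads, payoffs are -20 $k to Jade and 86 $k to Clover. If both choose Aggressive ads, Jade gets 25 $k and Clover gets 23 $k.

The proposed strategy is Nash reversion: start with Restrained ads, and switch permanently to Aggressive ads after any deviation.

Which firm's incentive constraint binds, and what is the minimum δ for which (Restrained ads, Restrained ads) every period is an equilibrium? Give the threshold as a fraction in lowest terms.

Jade: cooperation gives 38 each period; deviation gives 47 once then 25 forever.
  38/(1−δ) ≥ 47 + 25δ/(1−δ) ⇒ δ ≥ 9/22.
Clover: cooperation gives 32 each period; deviation gives 86 once then 23 forever.
  δ ≥ 54/63 = 6/7.
Both must hold, so the binding constraint is Clover's: δ ≥ 6/7.

Clover; δ ≥ 6/7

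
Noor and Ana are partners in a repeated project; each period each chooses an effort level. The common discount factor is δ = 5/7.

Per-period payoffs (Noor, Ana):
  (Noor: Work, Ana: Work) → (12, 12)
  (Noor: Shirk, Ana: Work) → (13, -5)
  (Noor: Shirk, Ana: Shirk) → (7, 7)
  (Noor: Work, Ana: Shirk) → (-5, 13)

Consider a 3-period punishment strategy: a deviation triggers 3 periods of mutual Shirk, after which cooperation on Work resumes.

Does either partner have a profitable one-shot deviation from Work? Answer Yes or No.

Comparing payoff streams over the 4 periods until play realigns: cooperate → 12(1+δ+…+δ^3); deviate → 13 + 7(δ+…+δ^3).
Cooperation is sustained iff (12−7)(δ+…+δ^3) ≥ 13−12.
δ+…+δ^3 = 5/7·(1−(5/7)^3)/(1−5/7) = 1.5889, and (13−12)/(12−7) = 0.2000.
1.5889 ≥ 0.2000, so cooperation is sustainable.

No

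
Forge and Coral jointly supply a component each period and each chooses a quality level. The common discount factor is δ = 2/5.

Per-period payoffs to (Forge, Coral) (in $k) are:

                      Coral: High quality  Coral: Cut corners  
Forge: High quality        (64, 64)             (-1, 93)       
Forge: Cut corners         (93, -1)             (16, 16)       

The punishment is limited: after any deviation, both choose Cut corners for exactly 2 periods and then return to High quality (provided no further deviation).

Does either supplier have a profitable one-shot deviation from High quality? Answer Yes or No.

A one-shot deviation gives 93 now, then 16 for 2 periods, then back to 64.
Gain from deviating: (93−64) today; loss: (64−16) in each of the next 2 periods.
No-deviation condition: (64−16)(δ+…+δ^2) ≥ 93−64, i.e. δ+…+δ^2 ≥ 29/48.
At δ = 2/5: δ+…+δ^2 = 0.5600 < 0.6042.
So cooperation is not sustainable.

Yes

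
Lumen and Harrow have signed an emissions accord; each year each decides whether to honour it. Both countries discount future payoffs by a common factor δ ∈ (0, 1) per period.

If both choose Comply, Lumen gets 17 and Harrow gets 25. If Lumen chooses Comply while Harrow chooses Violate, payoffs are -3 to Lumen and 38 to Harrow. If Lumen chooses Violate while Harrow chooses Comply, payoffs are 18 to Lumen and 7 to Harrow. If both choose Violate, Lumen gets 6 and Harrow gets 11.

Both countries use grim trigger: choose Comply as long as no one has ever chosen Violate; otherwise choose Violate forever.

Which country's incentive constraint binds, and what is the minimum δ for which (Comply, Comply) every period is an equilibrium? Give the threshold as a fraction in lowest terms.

For Lumen: deviation gain 18−17 = 1, per-period punishment loss 17−6 = 11. IC gives δ ≥ 1/12.
For Harrow: gain 13, loss 14 per period, so δ ≥ 13/27.
The tighter constraint is Harrow's, so cooperation needs δ ≥ 13/27.

Harrow; δ ≥ 13/27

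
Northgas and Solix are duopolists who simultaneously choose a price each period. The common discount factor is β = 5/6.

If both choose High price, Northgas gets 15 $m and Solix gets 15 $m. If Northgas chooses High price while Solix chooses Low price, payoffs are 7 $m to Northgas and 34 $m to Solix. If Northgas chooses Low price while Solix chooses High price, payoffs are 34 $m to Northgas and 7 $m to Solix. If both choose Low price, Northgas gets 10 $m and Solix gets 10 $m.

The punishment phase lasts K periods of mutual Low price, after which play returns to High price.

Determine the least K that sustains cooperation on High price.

No profitable deviation requires (15−10)(β+…+β^K) ≥ 34−15, i.e. β+…+β^K ≥ 19/5 ≈ 3.8000.
With β = 5/6, the partial sums are K=1: 0.8333, K=2: 1.5278, …, K=6: 3.3255, K=7: 3.6046, K=8: 3.8372.
K = 8 is the first length at which the sum reaches 3.8000.

8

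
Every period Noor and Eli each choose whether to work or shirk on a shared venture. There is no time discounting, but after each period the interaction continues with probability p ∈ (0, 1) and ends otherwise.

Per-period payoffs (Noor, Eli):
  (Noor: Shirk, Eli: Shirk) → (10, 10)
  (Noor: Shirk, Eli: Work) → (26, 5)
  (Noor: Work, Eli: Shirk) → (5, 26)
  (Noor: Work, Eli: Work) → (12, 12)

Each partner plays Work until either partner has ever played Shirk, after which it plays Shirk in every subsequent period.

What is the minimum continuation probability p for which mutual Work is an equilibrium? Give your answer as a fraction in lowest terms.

7/8

Expected cooperation value is 12 + p·12 + p²·12 + … = 12/(1−p); deviation gives 26 + p·10/(1−p).
12 ≥ 26(1−p) + 10p ⇒ 16p ≥ 14 ⇒ p ≥ 14/16 = 7/8.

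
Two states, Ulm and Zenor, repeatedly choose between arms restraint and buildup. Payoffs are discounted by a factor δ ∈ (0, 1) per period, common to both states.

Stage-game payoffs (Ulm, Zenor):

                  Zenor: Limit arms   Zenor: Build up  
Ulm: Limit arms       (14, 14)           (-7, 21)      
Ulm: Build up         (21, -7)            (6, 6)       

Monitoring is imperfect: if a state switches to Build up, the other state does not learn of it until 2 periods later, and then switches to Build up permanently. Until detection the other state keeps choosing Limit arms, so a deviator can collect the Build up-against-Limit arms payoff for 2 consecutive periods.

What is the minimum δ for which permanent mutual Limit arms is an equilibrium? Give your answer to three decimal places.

The best deviation is to choose Build up for all 2 undetected periods, earning 21 each, then 6 forever once detected.
Deviation value: 21(1−δ^2)/(1−δ) + 6δ^2/(1−δ); cooperation value: 14/(1−δ).
IC: 14 ≥ 21(1−δ^2) + 6δ^2 = 21 − 15δ^2.
So δ^2 ≥ 7/15, giving δ ≥ (7/15)^(1/2) ≈ 0.683.

0.683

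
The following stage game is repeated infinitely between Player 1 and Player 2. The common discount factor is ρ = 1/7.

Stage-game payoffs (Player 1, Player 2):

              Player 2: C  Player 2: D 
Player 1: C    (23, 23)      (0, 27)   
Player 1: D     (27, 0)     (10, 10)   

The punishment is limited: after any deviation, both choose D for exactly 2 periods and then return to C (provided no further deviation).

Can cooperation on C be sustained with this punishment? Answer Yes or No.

IC: ρ+…+ρ^2 ≥ (27−23)/(23−10) = 4/13.
At ρ = 1/7: partial sum = 0.1633 < 0.3077. Cooperation not sustainable.

No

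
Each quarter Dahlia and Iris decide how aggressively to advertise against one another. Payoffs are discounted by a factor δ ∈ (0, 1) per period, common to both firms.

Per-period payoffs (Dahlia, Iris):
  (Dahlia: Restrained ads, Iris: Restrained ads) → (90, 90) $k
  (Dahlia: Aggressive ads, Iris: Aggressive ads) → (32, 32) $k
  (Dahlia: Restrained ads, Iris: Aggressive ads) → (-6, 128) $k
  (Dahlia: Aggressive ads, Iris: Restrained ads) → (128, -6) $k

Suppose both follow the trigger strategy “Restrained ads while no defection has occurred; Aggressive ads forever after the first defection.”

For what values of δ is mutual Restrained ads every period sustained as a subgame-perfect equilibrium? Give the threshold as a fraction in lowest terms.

19/48

90/(1−δ) ≥ 128 + 32δ/(1−δ)
90 ≥ 128 − 96δ
δ ≥ 38/96 = 19/48.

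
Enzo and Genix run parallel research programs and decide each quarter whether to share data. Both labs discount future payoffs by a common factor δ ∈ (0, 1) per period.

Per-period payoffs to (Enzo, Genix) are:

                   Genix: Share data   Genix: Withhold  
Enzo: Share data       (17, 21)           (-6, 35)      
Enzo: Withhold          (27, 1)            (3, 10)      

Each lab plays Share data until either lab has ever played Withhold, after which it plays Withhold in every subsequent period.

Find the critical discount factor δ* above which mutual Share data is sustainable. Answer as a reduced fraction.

Enzo's threshold: (27−17)/(27−3) = 5/12.
Genix's threshold: (35−21)/(35−10) = 14/25.
5/12 < 14/25, so Genix binds and δ* = 14/25.

14/25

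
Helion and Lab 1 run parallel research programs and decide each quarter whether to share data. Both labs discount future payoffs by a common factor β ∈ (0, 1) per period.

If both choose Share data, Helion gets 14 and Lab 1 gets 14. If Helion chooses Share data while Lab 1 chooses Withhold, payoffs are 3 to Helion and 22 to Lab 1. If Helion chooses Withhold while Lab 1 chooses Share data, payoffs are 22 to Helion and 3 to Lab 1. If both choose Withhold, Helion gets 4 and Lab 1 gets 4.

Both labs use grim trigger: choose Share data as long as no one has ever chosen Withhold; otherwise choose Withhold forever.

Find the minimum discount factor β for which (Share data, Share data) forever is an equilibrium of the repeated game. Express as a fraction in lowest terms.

Cooperation forever yields 14 each period: 14/(1−β).
Deviating yields 22 once, then 4 forever: 22 + 4β/(1−β).
No profitable deviation requires 14/(1−β) ≥ 22 + 4β/(1−β).
Multiplying by (1−β): 14 ≥ 22(1−β) + 4β = 22 − 18β.
So 18β ≥ 8, i.e. β ≥ 8/18 = 4/9.

4/9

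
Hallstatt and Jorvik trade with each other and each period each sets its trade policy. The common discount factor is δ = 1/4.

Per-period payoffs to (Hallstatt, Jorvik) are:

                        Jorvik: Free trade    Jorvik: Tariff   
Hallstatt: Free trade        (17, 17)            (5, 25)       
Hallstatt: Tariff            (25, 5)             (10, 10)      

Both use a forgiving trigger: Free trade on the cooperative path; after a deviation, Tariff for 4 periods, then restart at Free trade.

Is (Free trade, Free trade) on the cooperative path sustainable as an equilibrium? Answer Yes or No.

No

IC: δ+…+δ^4 ≥ (25−17)/(17−10) = 8/7.
At δ = 1/4: partial sum = 0.3320 < 1.1429. Cooperation not sustainable.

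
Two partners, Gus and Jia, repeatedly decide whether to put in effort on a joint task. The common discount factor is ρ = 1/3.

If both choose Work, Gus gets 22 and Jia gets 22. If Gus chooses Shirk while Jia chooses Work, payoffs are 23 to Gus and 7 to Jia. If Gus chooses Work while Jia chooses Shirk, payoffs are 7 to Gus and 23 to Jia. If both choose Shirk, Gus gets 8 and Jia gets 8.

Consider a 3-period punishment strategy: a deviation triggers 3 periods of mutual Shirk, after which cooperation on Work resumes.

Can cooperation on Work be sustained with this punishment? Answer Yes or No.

Yes

A one-shot deviation gives 23 now, then 8 for 3 periods, then back to 22.
Gain from deviating: (23−22) today; loss: (22−8) in each of the next 3 periods.
No-deviation condition: (22−8)(ρ+…+ρ^3) ≥ 23−22, i.e. ρ+…+ρ^3 ≥ 1/14.
At ρ = 1/3: ρ+…+ρ^3 = 0.4815 ≥ 0.0714.
So cooperation is sustainable.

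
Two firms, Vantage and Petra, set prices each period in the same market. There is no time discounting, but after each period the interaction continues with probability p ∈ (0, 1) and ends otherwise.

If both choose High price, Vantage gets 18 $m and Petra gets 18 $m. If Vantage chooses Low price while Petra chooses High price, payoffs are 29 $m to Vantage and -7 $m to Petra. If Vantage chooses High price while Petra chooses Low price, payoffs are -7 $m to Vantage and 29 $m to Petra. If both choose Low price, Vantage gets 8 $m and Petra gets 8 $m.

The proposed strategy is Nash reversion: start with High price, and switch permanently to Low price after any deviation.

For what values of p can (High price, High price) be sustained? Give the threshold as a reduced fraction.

With no time discounting, the continuation probability p plays the role of the discount factor.
Grim-trigger IC: 18/(1−p) ≥ 29 + 8p/(1−p) ⇒ p ≥ (29−18)/(29−8) = 11/21.

11/21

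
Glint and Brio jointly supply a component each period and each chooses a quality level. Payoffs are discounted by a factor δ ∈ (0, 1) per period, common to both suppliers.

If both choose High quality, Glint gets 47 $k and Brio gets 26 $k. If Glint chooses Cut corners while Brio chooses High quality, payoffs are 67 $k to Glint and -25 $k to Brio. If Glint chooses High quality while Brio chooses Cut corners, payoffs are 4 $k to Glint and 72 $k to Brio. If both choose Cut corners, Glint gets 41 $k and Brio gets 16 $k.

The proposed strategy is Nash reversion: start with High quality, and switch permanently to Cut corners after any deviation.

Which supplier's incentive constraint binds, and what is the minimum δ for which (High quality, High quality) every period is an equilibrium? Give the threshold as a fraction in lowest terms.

Glint: cooperation gives 47 each period; deviation gives 67 once then 41 forever.
  47/(1−δ) ≥ 67 + 41δ/(1−δ) ⇒ δ ≥ 20/26 = 10/13.
Brio: cooperation gives 26 each period; deviation gives 72 once then 16 forever.
  δ ≥ 46/56 = 23/28.
Both must hold, so the binding constraint is Brio's: δ ≥ 23/28.

Brio; δ ≥ 23/28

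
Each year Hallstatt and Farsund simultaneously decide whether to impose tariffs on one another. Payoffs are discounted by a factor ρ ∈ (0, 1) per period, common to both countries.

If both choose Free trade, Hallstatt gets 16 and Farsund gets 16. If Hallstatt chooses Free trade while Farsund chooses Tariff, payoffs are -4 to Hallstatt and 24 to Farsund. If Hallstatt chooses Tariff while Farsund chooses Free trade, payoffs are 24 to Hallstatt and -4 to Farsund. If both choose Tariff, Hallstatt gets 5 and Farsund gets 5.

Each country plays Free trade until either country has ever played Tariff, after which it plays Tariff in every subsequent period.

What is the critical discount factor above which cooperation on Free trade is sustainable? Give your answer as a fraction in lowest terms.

16/(1−ρ) ≥ 24 + 5ρ/(1−ρ)
16 ≥ 24 − 19ρ
ρ ≥ 8/19.

8/19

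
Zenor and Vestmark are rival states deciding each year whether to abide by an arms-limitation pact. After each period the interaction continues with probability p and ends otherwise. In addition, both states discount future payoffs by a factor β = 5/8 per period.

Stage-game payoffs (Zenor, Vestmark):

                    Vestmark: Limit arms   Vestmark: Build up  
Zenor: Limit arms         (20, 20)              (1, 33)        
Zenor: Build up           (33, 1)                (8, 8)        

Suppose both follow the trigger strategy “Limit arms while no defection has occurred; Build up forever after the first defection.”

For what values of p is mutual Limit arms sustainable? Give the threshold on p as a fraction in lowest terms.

104/125

With continuation probability p and discount β, the effective per-period discount factor is βp.
Grim-trigger IC: βp ≥ (33−20)/(33−8) = 13/25.
So p ≥ (13/25)/(5/8) = 104/125.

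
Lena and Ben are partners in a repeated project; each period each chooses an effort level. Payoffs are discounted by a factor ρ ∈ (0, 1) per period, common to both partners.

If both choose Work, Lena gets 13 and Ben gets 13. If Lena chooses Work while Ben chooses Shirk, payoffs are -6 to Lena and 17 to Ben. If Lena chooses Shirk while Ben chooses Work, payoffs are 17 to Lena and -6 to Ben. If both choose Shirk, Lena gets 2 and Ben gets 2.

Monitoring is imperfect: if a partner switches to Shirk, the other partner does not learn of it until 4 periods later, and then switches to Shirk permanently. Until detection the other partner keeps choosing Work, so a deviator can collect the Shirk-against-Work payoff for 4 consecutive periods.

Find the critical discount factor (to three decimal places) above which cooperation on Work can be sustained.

The best deviation is to choose Shirk for all 4 undetected periods, earning 17 each, then 2 forever once detected.
Deviation value: 17(1−ρ^4)/(1−ρ) + 2ρ^4/(1−ρ); cooperation value: 13/(1−ρ).
IC: 13 ≥ 17(1−ρ^4) + 2ρ^4 = 17 − 15ρ^4.
So ρ^4 ≥ 4/15, giving ρ ≥ (4/15)^(1/4) ≈ 0.719.

0.719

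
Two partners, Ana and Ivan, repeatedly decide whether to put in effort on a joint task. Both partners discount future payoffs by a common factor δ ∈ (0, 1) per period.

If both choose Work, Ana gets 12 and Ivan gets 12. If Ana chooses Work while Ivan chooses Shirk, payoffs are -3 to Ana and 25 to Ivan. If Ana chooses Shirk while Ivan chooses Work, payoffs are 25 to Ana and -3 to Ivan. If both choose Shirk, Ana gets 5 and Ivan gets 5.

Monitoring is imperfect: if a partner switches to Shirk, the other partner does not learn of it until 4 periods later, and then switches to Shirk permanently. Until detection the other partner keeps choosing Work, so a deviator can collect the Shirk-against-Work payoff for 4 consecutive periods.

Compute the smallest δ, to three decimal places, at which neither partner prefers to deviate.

Deviating for the 4 undetected periods gains 25−12 = 13 per period over cooperation, then loses 12−5 = 7 per period forever once punishment starts.
Gain: 13(1 + δ + … + δ^3); loss: 7·δ^4/(1−δ).
No profitable deviation ⇔ 13(1−δ^4) ≤ 7·δ^4, i.e. δ^4 ≥ 13/(13+7) = 13/20.
Hence δ ≥ (13/20)^(1/4) ≈ 0.898.

0.898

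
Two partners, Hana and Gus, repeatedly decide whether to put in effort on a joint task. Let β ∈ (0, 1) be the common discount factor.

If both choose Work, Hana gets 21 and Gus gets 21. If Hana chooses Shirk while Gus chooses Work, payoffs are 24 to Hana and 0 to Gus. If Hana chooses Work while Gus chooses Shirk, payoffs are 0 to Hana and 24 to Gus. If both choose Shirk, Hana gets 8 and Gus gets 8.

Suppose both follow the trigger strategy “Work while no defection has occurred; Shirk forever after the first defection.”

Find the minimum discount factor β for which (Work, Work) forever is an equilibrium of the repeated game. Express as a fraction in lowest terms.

3/16

21/(1−β) ≥ 24 + 8β/(1−β)
21 ≥ 24 − 16β
β ≥ 3/16.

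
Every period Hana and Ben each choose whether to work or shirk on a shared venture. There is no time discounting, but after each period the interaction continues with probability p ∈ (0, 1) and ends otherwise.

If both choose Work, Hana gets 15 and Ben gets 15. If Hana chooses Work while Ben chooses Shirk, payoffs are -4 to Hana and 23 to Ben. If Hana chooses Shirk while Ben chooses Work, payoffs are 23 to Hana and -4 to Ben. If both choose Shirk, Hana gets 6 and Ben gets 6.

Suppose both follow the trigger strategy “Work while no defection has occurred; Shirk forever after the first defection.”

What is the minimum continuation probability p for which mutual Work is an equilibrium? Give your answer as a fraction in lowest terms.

With no time discounting, the continuation probability p plays the role of the discount factor.
Grim-trigger IC: 15/(1−p) ≥ 23 + 6p/(1−p) ⇒ p ≥ (23−15)/(23−6) = 8/17.

8/17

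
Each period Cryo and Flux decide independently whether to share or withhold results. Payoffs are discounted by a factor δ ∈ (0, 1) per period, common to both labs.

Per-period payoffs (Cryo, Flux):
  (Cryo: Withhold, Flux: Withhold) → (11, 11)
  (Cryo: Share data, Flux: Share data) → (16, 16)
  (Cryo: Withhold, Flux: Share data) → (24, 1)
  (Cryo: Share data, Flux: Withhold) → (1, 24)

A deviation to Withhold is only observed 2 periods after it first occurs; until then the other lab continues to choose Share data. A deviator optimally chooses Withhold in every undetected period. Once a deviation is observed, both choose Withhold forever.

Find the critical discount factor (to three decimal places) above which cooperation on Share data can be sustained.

The best deviation is to choose Withhold for all 2 undetected periods, earning 24 each, then 11 forever once detected.
Deviation value: 24(1−δ^2)/(1−δ) + 11δ^2/(1−δ); cooperation value: 16/(1−δ).
IC: 16 ≥ 24(1−δ^2) + 11δ^2 = 24 − 13δ^2.
So δ^2 ≥ 8/13, giving δ ≥ (8/13)^(1/2) ≈ 0.784.

0.784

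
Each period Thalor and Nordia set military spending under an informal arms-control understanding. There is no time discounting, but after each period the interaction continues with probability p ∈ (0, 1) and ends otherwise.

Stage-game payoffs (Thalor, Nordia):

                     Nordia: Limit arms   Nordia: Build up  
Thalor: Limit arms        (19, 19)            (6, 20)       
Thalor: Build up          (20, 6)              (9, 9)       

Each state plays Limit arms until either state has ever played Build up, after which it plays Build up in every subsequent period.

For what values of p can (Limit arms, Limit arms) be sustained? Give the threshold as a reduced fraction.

1/11

With no time discounting, the continuation probability p plays the role of the discount factor.
Grim-trigger IC: 19/(1−p) ≥ 20 + 9p/(1−p) ⇒ p ≥ (20−19)/(20−9) = 1/11.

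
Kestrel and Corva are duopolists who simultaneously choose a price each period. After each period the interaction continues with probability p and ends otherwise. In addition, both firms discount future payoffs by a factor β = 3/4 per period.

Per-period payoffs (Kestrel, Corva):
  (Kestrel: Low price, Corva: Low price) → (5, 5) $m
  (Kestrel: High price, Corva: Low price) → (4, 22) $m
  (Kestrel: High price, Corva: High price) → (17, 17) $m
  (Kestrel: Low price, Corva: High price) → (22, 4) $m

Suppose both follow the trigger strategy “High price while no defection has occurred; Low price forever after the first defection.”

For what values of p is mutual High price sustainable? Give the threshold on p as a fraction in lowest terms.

Expected continuation weight on next period's payoff is β·p = 3/4·p, which plays the role of the discount factor.
Cooperation requires 3/4·p ≥ (22−17)/(22−5) = 5/17, hence p ≥ 20/51.

20/51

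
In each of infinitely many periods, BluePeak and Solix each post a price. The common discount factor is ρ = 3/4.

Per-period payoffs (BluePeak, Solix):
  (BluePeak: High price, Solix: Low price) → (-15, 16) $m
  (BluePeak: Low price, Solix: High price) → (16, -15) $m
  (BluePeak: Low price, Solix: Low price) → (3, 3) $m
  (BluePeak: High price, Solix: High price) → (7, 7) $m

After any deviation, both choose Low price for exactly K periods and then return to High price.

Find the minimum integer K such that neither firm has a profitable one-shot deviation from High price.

5

No profitable deviation requires (7−3)(ρ+…+ρ^K) ≥ 16−7, i.e. ρ+…+ρ^K ≥ 9/4 ≈ 2.2500.
With ρ = 3/4, the partial sums are K=1: 0.7500, K=2: 1.3125, K=3: 1.7344, K=4: 2.0508, K=5: 2.2881.
K = 5 is the first length at which the sum reaches 2.2500.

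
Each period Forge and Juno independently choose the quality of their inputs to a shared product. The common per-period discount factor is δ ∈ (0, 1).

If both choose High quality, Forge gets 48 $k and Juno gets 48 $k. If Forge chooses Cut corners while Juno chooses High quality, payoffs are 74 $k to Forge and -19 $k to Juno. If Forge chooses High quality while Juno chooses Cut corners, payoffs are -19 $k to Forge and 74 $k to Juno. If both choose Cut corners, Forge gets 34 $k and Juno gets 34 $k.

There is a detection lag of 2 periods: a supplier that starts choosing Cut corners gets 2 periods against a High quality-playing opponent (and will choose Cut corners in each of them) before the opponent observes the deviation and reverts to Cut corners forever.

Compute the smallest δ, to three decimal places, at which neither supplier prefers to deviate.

0.806

A deviator earns 74 for 2 periods, then 34 forever; cooperating earns 48 forever. Multiplying the IC by (1−δ):
48 ≥ 74(1−δ^2) + 34δ^2, so 40·δ^2 ≥ 26 and δ^2 ≥ 13/20.
δ ≥ (13/20)^(1/2) ≈ 0.806.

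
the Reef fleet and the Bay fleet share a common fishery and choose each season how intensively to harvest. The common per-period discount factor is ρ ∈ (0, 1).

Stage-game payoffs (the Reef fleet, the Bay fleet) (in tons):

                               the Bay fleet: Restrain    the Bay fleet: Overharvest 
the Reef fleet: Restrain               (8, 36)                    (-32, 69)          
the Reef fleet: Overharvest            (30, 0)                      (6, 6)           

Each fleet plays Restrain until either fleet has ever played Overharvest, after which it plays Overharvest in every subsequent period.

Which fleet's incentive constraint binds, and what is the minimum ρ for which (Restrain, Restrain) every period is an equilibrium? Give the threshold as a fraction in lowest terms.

For the Reef fleet: deviation gain 30−8 = 22, per-period punishment loss 8−6 = 2. IC gives ρ ≥ 22/24 = 11/12.
For the Bay fleet: gain 33, loss 30 per period, so ρ ≥ 33/63 = 11/21.
The tighter constraint is the Reef fleet's, so cooperation needs ρ ≥ 11/12.

the Reef fleet; ρ ≥ 11/12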